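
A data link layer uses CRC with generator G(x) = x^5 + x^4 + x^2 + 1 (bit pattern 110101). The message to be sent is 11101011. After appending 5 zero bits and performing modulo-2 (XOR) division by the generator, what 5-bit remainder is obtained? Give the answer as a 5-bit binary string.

Append 5 zeros: 1110101100000. Divide by 110101 (XOR where the leading bit is 1):
  pos 0: 111010 XOR 110101 = 001111
  pos 2: 111111 XOR 110101 = 001010
  pos 4: 101000 XOR 110101 = 011101
  pos 5: 111010 XOR 110101 = 001111
  pos 7: 111100 XOR 110101 = 001001
Remainder (last 5 bits) = 01001. This is the CRC / FCS.

01001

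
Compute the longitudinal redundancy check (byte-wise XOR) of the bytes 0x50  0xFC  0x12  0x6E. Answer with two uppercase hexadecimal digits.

D0

XOR the bytes together:
  start with 0x50
  0x50 ⊕ 0xFC = 0xAC
  0xAC ⊕ 0x12 = 0xBE
  0xBE ⊕ 0x6E = 0xD0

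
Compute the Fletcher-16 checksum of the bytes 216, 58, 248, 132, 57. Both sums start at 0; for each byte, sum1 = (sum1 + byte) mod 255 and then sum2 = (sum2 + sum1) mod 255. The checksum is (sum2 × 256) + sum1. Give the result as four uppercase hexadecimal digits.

Running sums (mod 255):
  after byte 0 (216): sum1=216, sum2=216
  after byte 1 (58): sum1=19, sum2=235
  after byte 2 (248): sum1=12, sum2=247
  after byte 3 (132): sum1=144, sum2=136
  after byte 4 (57): sum1=201, sum2=82
Checksum = sum2·256 + sum1 = 82·256 + 201 = 21193 = 0x52C9.

52C9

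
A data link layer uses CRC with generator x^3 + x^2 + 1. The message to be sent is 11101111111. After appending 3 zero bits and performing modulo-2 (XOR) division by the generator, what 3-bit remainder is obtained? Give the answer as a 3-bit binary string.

010

Append 3 zeros: 11101111111000. Divide by 1101 (XOR where the leading bit is 1):
  pos 0: 1110 XOR 1101 = 0011
  pos 2: 1111 XOR 1101 = 0010
  pos 4: 1011 XOR 1101 = 0110
  pos 5: 1101 XOR 1101 = 0000
  pos 9: 1100 XOR 1101 = 0001
Remainder (last 3 bits) = 010. This is the CRC / FCS.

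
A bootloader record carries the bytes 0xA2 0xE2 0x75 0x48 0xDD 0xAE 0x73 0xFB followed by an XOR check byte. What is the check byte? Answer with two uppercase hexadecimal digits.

XOR the bytes together:
  start with 0xA2
  0xA2 ⊕ 0xE2 = 0x40
  0x40 ⊕ 0x75 = 0x35
  0x35 ⊕ 0x48 = 0x7D
  0x7D ⊕ 0xDD = 0xA0
  0xA0 ⊕ 0xAE = 0x0E
  0x0E ⊕ 0x73 = 0x7D
  0x7D ⊕ 0xFB = 0x86

86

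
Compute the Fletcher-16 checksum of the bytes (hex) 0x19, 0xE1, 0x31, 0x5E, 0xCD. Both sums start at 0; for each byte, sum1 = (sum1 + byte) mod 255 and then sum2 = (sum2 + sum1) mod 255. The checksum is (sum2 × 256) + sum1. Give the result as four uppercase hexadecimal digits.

Running sums (mod 255):
  after byte 0 (0x19): sum1=25, sum2=25
  after byte 1 (0xE1): sum1=250, sum2=20
  after byte 2 (0x31): sum1=44, sum2=64
  after byte 3 (0x5E): sum1=138, sum2=202
  after byte 4 (0xCD): sum1=88, sum2=35
Checksum = sum2·256 + sum1 = 35·256 + 88 = 9048 = 0x2358.

2358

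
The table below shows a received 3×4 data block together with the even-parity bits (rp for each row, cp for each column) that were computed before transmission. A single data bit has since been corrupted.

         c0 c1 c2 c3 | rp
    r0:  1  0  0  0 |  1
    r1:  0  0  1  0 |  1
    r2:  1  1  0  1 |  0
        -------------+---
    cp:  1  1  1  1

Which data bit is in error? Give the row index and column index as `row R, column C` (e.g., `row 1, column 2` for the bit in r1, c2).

row 2, column 0

Recompute each row's even parity and compare to rp:
  r0: data parity 1, sent rp 1 → ok
  r1: data parity 1, sent rp 1 → ok
  r2: data parity 1, sent rp 0 → mismatch
Recompute each column's even parity and compare to cp:
  c0: data parity 0, sent cp 1 → mismatch
  c1: data parity 1, sent cp 1 → ok
  c2: data parity 1, sent cp 1 → ok
  c3: data parity 1, sent cp 1 → ok
Exactly one row (r2) and one column (c0) fail → the flipped bit is at their intersection.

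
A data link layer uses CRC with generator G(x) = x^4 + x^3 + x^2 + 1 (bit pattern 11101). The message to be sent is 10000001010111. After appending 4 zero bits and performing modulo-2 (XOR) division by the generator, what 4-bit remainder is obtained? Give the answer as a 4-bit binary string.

Append 4 zeros: 100000010101110000. Divide by 11101 (XOR where the leading bit is 1):
  pos 0: 10000 XOR 11101 = 01101
  pos 1: 11010 XOR 11101 = 00111
  pos 3: 11101 XOR 11101 = 00000
  pos 9: 10111 XOR 11101 = 01010
  pos 10: 10100 XOR 11101 = 01001
  pos 11: 10010 XOR 11101 = 01111
  pos 12: 11110 XOR 11101 = 00011
Remainder (last 4 bits) = 0110. This is the CRC / FCS.

0110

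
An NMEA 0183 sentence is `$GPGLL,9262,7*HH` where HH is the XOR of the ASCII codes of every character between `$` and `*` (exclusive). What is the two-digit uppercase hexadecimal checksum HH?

68

XOR the ASCII codes of the payload characters:
  'G' = 0x47 → acc = 0x47
  'P' = 0x50 → acc = 0x17
  'G' = 0x47 → acc = 0x50
  'L' = 0x4C → acc = 0x1C
  'L' = 0x4C → acc = 0x50
  ',' = 0x2C → acc = 0x7C
  '9' = 0x39 → acc = 0x45
  '2' = 0x32 → acc = 0x77
  '6' = 0x36 → acc = 0x41
  '2' = 0x32 → acc = 0x73
  ',' = 0x2C → acc = 0x5F
  '7' = 0x37 → acc = 0x68
Checksum = 0x68.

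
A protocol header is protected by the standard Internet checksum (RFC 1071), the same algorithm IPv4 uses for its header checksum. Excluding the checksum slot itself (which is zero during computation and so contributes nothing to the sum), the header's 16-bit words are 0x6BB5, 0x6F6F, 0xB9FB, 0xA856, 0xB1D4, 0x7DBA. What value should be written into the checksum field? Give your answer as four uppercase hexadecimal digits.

One's-complement addition (fold any carry out of bit 15 back into bit 0):
  0x6BB5 + 0x6F6F = 0x0DB24
  0xDB24 + 0xB9FB = 0x1951F → wrap carry → 0x9520
  0x9520 + 0xA856 = 0x13D76 → wrap carry → 0x3D77
  0x3D77 + 0xB1D4 = 0x0EF4B
  0xEF4B + 0x7DBA = 0x16D05 → wrap carry → 0x6D06
One's-complement sum = 0x6D06.
Checksum = ~0x6D06 & 0xFFFF = 0x92F9.

92F9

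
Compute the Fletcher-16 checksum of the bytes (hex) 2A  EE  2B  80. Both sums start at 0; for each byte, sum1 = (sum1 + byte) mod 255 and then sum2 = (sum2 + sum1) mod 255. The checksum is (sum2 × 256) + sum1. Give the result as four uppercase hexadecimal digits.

Running sums (mod 255):
  after byte 0 (2A): sum1=42, sum2=42
  after byte 1 (EE): sum1=25, sum2=67
  after byte 2 (2B): sum1=68, sum2=135
  after byte 3 (80): sum1=196, sum2=76
Checksum = sum2·256 + sum1 = 76·256 + 196 = 19652 = 0x4CC4.

4CC4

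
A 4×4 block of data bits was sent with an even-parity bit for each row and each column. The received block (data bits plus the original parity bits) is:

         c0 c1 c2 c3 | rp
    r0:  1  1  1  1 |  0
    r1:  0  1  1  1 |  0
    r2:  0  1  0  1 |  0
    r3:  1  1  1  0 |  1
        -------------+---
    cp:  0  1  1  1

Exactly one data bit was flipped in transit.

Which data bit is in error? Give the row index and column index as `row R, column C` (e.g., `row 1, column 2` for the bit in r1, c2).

Recompute each row's even parity and compare to rp:
  r0: data parity 0, sent rp 0 → ok
  r1: data parity 1, sent rp 0 → mismatch
  r2: data parity 0, sent rp 0 → ok
  r3: data parity 1, sent rp 1 → ok
Recompute each column's even parity and compare to cp:
  c0: data parity 0, sent cp 0 → ok
  c1: data parity 0, sent cp 1 → mismatch
  c2: data parity 1, sent cp 1 → ok
  c3: data parity 1, sent cp 1 → ok
Exactly one row (r1) and one column (c1) fail → the flipped bit is at their intersection.

row 1, column 1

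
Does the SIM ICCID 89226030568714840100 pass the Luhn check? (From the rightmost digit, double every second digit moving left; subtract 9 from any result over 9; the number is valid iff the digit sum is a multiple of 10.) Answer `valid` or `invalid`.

From the right, keep odd positions and double even positions (subtract 9 from any doubled value over 9):
  doubled (positions 2,4,...): 0 0 7 2 7 1 6 3 4 7 → sum 37
  kept (positions 1,3,...): 0 1 4 4 7 6 0 0 2 9 → sum 33
Total = 70.
70 mod 10 = 0, so the number is valid.

valid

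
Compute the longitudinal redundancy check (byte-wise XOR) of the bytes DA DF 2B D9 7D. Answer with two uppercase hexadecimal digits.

8A

XOR the bytes together:
  start with 0xDA
  0xDA ⊕ 0xDF = 0x05
  0x05 ⊕ 0x2B = 0x2E
  0x2E ⊕ 0xD9 = 0xF7
  0xF7 ⊕ 0x7D = 0x8A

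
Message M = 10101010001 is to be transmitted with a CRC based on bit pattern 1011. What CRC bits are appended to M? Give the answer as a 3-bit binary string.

Append 3 zeros: 10101010001000. Divide by 1011 (XOR where the leading bit is 1):
  pos 0: 1010 XOR 1011 = 0001
  pos 3: 1101 XOR 1011 = 0110
  pos 4: 1100 XOR 1011 = 0111
  pos 5: 1110 XOR 1011 = 0101
  pos 6: 1010 XOR 1011 = 0001
  pos 9: 1100 XOR 1011 = 0111
  pos 10: 1110 XOR 1011 = 0101
Remainder (last 3 bits) = 101. This is the CRC / FCS.

101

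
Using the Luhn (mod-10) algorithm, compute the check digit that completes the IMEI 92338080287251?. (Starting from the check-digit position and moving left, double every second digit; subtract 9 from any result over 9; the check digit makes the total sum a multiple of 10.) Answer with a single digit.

5

Partial digits right→left: 1 5 2 7 8 2 0 8 0 8 3 3 2 9
Double every second digit counting from the check-digit position (so the 1st, 3rd, 5th, ... of the partial from the right).
  doubled (with −9 where >9): 2 4 7 0 0 6 4 → sum 23
  kept as-is: 5 7 2 8 8 3 9 → sum 42
Total = 23 + 42 = 65.
Check digit = (10 − (65 mod 10)) mod 10 = 5.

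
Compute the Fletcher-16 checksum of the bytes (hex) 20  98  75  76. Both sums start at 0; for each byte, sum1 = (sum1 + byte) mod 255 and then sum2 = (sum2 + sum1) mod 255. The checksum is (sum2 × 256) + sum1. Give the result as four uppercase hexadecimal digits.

ABA4

Running sums (mod 255):
  after byte 0 (20): sum1=32, sum2=32
  after byte 1 (98): sum1=184, sum2=216
  after byte 2 (75): sum1=46, sum2=7
  after byte 3 (76): sum1=164, sum2=171
Checksum = sum2·256 + sum1 = 171·256 + 164 = 43940 = 0xABA4.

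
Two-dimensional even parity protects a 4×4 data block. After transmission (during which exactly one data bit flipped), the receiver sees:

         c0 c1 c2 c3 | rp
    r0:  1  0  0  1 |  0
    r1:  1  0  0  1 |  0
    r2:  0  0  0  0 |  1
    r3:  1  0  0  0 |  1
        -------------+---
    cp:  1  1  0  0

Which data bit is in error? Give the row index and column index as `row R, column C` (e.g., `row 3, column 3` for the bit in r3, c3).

Recompute each row's even parity and compare to rp:
  r0: data parity 0, sent rp 0 → ok
  r1: data parity 0, sent rp 0 → ok
  r2: data parity 0, sent rp 1 → mismatch
  r3: data parity 1, sent rp 1 → ok
Recompute each column's even parity and compare to cp:
  c0: data parity 1, sent cp 1 → ok
  c1: data parity 0, sent cp 1 → mismatch
  c2: data parity 0, sent cp 0 → ok
  c3: data parity 0, sent cp 0 → ok
Exactly one row (r2) and one column (c1) fail → the flipped bit is at their intersection.

row 2, column 1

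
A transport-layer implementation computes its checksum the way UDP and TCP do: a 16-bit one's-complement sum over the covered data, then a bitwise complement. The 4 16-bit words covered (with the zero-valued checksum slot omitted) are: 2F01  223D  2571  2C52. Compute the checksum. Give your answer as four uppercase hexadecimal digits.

5CFE

One's-complement addition (fold any carry out of bit 15 back into bit 0):
  0x2F01 + 0x223D = 0x0513E
  0x513E + 0x2571 = 0x076AF
  0x76AF + 0x2C52 = 0x0A301
One's-complement sum = 0xA301.
Checksum = ~0xA301 & 0xFFFF = 0x5CFE.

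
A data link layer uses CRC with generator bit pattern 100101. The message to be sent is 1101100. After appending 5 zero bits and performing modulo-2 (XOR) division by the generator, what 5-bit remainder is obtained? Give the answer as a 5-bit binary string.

Append 5 zeros: 110110000000. Divide by 100101 (XOR where the leading bit is 1):
  pos 0: 110110 XOR 100101 = 010011
  pos 1: 100110 XOR 100101 = 000011
  pos 5: 110000 XOR 100101 = 010101
  pos 6: 101010 XOR 100101 = 001111
Remainder (last 5 bits) = 01111. This is the CRC / FCS.

01111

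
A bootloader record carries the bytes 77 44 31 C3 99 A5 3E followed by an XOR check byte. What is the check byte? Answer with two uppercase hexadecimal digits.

C3

XOR the bytes together:
  start with 0x77
  0x77 ⊕ 0x44 = 0x33
  0x33 ⊕ 0x31 = 0x02
  0x02 ⊕ 0xC3 = 0xC1
  0xC1 ⊕ 0x99 = 0x58
  0x58 ⊕ 0xA5 = 0xFD
  0xFD ⊕ 0x3E = 0xC3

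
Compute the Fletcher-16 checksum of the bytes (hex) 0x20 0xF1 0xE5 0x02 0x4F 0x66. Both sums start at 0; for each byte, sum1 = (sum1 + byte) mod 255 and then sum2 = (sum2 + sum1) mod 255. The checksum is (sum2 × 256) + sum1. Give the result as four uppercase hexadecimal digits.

Running sums (mod 255):
  after byte 0 (0x20): sum1=32, sum2=32
  after byte 1 (0xF1): sum1=18, sum2=50
  after byte 2 (0xE5): sum1=247, sum2=42
  after byte 3 (0x02): sum1=249, sum2=36
  after byte 4 (0x4F): sum1=73, sum2=109
  after byte 5 (0x66): sum1=175, sum2=29
Checksum = sum2·256 + sum1 = 29·256 + 175 = 7599 = 0x1DAF.

1DAF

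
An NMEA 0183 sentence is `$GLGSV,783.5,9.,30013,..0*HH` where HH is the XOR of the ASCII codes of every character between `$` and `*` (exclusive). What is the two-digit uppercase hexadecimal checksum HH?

78

XOR the ASCII codes of the payload characters:
  'G' = 0x47 → acc = 0x47
  'L' = 0x4C → acc = 0x0B
  'G' = 0x47 → acc = 0x4C
  'S' = 0x53 → acc = 0x1F
  'V' = 0x56 → acc = 0x49
  ',' = 0x2C → acc = 0x65
  '7' = 0x37 → acc = 0x52
  '8' = 0x38 → acc = 0x6A
  '3' = 0x33 → acc = 0x59
  '.' = 0x2E → acc = 0x77
  '5' = 0x35 → acc = 0x42
  ',' = 0x2C → acc = 0x6E
  '9' = 0x39 → acc = 0x57
  '.' = 0x2E → acc = 0x79
  ',' = 0x2C → acc = 0x55
  '3' = 0x33 → acc = 0x66
  '0' = 0x30 → acc = 0x56
  '0' = 0x30 → acc = 0x66
  '1' = 0x31 → acc = 0x57
  '3' = 0x33 → acc = 0x64
  ',' = 0x2C → acc = 0x48
  '.' = 0x2E → acc = 0x66
  '.' = 0x2E → acc = 0x48
  '0' = 0x30 → acc = 0x78
Checksum = 0x78.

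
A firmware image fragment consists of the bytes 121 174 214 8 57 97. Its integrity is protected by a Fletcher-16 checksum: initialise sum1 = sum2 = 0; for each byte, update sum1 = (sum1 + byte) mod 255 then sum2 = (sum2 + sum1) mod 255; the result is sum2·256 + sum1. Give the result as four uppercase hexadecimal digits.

89A1

Running sums (mod 255):
  after byte 0 (121): sum1=121, sum2=121
  after byte 1 (174): sum1=40, sum2=161
  after byte 2 (214): sum1=254, sum2=160
  after byte 3 (8): sum1=7, sum2=167
  after byte 4 (57): sum1=64, sum2=231
  after byte 5 (97): sum1=161, sum2=137
Checksum = sum2·256 + sum1 = 137·256 + 161 = 35233 = 0x89A1.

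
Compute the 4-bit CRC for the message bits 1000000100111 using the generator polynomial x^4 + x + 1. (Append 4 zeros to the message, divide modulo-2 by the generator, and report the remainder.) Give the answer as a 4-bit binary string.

Append 4 zeros: 10000001001110000. Divide by 10011 (XOR where the leading bit is 1):
  pos 0: 10000 XOR 10011 = 00011
  pos 3: 11001 XOR 10011 = 01010
  pos 4: 10100 XOR 10011 = 00111
  pos 6: 11101 XOR 10011 = 01110
  pos 7: 11101 XOR 10011 = 01110
  pos 8: 11101 XOR 10011 = 01110
  pos 9: 11100 XOR 10011 = 01111
  pos 10: 11110 XOR 10011 = 01101
  pos 11: 11010 XOR 10011 = 01001
  pos 12: 10010 XOR 10011 = 00001
Remainder (last 4 bits) = 0001. This is the CRC / FCS.

0001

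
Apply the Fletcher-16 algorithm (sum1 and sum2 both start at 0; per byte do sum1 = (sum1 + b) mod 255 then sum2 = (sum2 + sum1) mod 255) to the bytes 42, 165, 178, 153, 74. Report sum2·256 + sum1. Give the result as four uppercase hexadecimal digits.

FE66

Running sums (mod 255):
  after byte 0 (42): sum1=42, sum2=42
  after byte 1 (165): sum1=207, sum2=249
  after byte 2 (178): sum1=130, sum2=124
  after byte 3 (153): sum1=28, sum2=152
  after byte 4 (74): sum1=102, sum2=254
Checksum = sum2·256 + sum1 = 254·256 + 102 = 65126 = 0xFE66.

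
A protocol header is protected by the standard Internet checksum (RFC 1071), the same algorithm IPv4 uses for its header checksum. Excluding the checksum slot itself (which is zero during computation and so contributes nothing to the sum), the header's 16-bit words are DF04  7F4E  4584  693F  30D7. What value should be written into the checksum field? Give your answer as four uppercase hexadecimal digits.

One's-complement addition (fold any carry out of bit 15 back into bit 0):
  0xDF04 + 0x7F4E = 0x15E52 → wrap carry → 0x5E53
  0x5E53 + 0x4584 = 0x0A3D7
  0xA3D7 + 0x693F = 0x10D16 → wrap carry → 0x0D17
  0x0D17 + 0x30D7 = 0x03DEE
One's-complement sum = 0x3DEE.
Checksum = ~0x3DEE & 0xFFFF = 0xC211.

C211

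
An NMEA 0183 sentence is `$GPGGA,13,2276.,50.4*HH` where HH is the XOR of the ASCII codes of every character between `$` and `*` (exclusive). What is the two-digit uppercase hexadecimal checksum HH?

48

XOR the ASCII codes of the payload characters:
  'G' = 0x47 → acc = 0x47
  'P' = 0x50 → acc = 0x17
  'G' = 0x47 → acc = 0x50
  'G' = 0x47 → acc = 0x17
  'A' = 0x41 → acc = 0x56
  ',' = 0x2C → acc = 0x7A
  '1' = 0x31 → acc = 0x4B
  '3' = 0x33 → acc = 0x78
  ',' = 0x2C → acc = 0x54
  '2' = 0x32 → acc = 0x66
  '2' = 0x32 → acc = 0x54
  '7' = 0x37 → acc = 0x63
  '6' = 0x36 → acc = 0x55
  '.' = 0x2E → acc = 0x7B
  ',' = 0x2C → acc = 0x57
  '5' = 0x35 → acc = 0x62
  '0' = 0x30 → acc = 0x52
  '.' = 0x2E → acc = 0x7C
  '4' = 0x34 → acc = 0x48
Checksum = 0x48.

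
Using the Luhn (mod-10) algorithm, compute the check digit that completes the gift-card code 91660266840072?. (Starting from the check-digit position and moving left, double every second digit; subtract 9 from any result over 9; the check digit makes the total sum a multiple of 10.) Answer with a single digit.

0

Partial digits right→left: 2 7 0 0 4 8 6 6 2 0 6 6 1 9
Double every second digit counting from the check-digit position (so the 1st, 3rd, 5th, ... of the partial from the right).
  doubled (with −9 where >9): 4 0 8 3 4 3 2 → sum 24
  kept as-is: 7 0 8 6 0 6 9 → sum 36
Total = 24 + 36 = 60.
Check digit = (10 − (60 mod 10)) mod 10 = 0.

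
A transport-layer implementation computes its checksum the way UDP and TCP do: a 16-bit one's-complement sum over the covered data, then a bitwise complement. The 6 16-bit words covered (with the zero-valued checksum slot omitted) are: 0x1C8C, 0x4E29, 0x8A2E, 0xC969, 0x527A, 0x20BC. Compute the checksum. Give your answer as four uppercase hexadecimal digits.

One's-complement addition (fold any carry out of bit 15 back into bit 0):
  0x1C8C + 0x4E29 = 0x06AB5
  0x6AB5 + 0x8A2E = 0x0F4E3
  0xF4E3 + 0xC969 = 0x1BE4C → wrap carry → 0xBE4D
  0xBE4D + 0x527A = 0x110C7 → wrap carry → 0x10C8
  0x10C8 + 0x20BC = 0x03184
One's-complement sum = 0x3184.
Checksum = ~0x3184 & 0xFFFF = 0xCE7B.

CE7B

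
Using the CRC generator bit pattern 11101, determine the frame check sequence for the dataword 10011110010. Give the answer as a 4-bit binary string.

Append 4 zeros: 100111100100000. Divide by 11101 (XOR where the leading bit is 1):
  pos 0: 10011 XOR 11101 = 01110
  pos 1: 11101 XOR 11101 = 00000
  pos 6: 10010 XOR 11101 = 01111
  pos 7: 11110 XOR 11101 = 00011
  pos 10: 11000 XOR 11101 = 00101
Remainder (last 4 bits) = 0101. This is the CRC / FCS.

0101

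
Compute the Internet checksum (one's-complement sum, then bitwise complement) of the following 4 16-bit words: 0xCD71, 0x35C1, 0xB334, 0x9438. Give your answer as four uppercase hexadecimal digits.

B55F

One's-complement addition (fold any carry out of bit 15 back into bit 0):
  0xCD71 + 0x35C1 = 0x10332 → wrap carry → 0x0333
  0x0333 + 0xB334 = 0x0B667
  0xB667 + 0x9438 = 0x14A9F → wrap carry → 0x4AA0
One's-complement sum = 0x4AA0.
Checksum = ~0x4AA0 & 0xFFFF = 0xB55F.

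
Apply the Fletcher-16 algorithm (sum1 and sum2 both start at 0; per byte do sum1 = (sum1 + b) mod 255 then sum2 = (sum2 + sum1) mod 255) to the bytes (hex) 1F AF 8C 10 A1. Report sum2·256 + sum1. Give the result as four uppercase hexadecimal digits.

C10D

Running sums (mod 255):
  after byte 0 (1F): sum1=31, sum2=31
  after byte 1 (AF): sum1=206, sum2=237
  after byte 2 (8C): sum1=91, sum2=73
  after byte 3 (10): sum1=107, sum2=180
  after byte 4 (A1): sum1=13, sum2=193
Checksum = sum2·256 + sum1 = 193·256 + 13 = 49421 = 0xC10D.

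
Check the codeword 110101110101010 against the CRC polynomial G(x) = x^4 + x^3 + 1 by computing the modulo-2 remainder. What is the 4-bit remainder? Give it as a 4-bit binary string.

Modulo-2 division of 110101110101010 by 11001:
  pos 0: 11010 XOR 11001 = 00011
  pos 3: 11111 XOR 11001 = 00110
  pos 5: 11001 XOR 11001 = 00000
Remainder = 1010 (nonzero — an error is detected).

1010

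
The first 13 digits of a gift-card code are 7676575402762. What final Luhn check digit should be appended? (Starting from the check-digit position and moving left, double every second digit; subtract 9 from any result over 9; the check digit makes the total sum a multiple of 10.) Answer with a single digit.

Partial digits right→left: 2 6 7 2 0 4 5 7 5 6 7 6 7
Double every second digit counting from the check-digit position (so the 1st, 3rd, 5th, ... of the partial from the right).
  doubled (with −9 where >9): 4 5 0 1 1 5 5 → sum 21
  kept as-is: 6 2 4 7 6 6 → sum 31
Total = 21 + 31 = 52.
Check digit = (10 − (52 mod 10)) mod 10 = 8.

8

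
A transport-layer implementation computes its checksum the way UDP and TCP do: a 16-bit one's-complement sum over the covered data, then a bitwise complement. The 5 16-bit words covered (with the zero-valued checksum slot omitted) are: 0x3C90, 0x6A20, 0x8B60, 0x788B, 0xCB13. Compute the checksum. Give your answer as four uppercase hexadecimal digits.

One's-complement addition (fold any carry out of bit 15 back into bit 0):
  0x3C90 + 0x6A20 = 0x0A6B0
  0xA6B0 + 0x8B60 = 0x13210 → wrap carry → 0x3211
  0x3211 + 0x788B = 0x0AA9C
  0xAA9C + 0xCB13 = 0x175AF → wrap carry → 0x75B0
One's-complement sum = 0x75B0.
Checksum = ~0x75B0 & 0xFFFF = 0x8A4F.

8A4F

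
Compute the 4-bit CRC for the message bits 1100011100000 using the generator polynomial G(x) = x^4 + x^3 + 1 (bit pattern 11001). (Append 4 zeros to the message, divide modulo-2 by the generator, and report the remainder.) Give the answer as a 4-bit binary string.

0001

Append 4 zeros: 11000111000000000. Divide by 11001 (XOR where the leading bit is 1):
  pos 0: 11000 XOR 11001 = 00001
  pos 4: 11110 XOR 11001 = 00111
  pos 6: 11100 XOR 11001 = 00101
  pos 8: 10100 XOR 11001 = 01101
  pos 9: 11010 XOR 11001 = 00011
  pos 12: 11000 XOR 11001 = 00001
Remainder (last 4 bits) = 0001. This is the CRC / FCS.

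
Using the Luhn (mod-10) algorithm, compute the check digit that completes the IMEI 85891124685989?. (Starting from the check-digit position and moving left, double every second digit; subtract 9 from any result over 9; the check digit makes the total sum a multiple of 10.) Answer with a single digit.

Partial digits right→left: 9 8 9 5 8 6 4 2 1 1 9 8 5 8
Double every second digit counting from the check-digit position (so the 1st, 3rd, 5th, ... of the partial from the right).
  doubled (with −9 where >9): 9 9 7 8 2 9 1 → sum 45
  kept as-is: 8 5 6 2 1 8 8 → sum 38
Total = 45 + 38 = 83.
Check digit = (10 − (83 mod 10)) mod 10 = 7.

7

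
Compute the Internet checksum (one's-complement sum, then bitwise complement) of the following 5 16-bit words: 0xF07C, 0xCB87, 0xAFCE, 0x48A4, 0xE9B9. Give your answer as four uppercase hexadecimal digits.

One's-complement addition (fold any carry out of bit 15 back into bit 0):
  0xF07C + 0xCB87 = 0x1BC03 → wrap carry → 0xBC04
  0xBC04 + 0xAFCE = 0x16BD2 → wrap carry → 0x6BD3
  0x6BD3 + 0x48A4 = 0x0B477
  0xB477 + 0xE9B9 = 0x19E30 → wrap carry → 0x9E31
One's-complement sum = 0x9E31.
Checksum = ~0x9E31 & 0xFFFF = 0x61CE.

61CE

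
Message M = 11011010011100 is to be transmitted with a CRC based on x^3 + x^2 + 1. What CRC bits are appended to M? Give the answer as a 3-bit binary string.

Append 3 zeros: 11011010011100000. Divide by 1101 (XOR where the leading bit is 1):
  pos 0: 1101 XOR 1101 = 0000
  pos 4: 1010 XOR 1101 = 0111
  pos 5: 1110 XOR 1101 = 0011
  pos 7: 1111 XOR 1101 = 0010
  pos 9: 1010 XOR 1101 = 0111
  pos 10: 1110 XOR 1101 = 0011
  pos 12: 1100 XOR 1101 = 0001
Remainder (last 3 bits) = 010. This is the CRC / FCS.

010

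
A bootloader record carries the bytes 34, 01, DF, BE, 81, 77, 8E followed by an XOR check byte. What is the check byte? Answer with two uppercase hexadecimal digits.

XOR the bytes together:
  start with 0x34
  0x34 ⊕ 0x01 = 0x35
  0x35 ⊕ 0xDF = 0xEA
  0xEA ⊕ 0xBE = 0x54
  0x54 ⊕ 0x81 = 0xD5
  0xD5 ⊕ 0x77 = 0xA2
  0xA2 ⊕ 0x8E = 0x2C

2C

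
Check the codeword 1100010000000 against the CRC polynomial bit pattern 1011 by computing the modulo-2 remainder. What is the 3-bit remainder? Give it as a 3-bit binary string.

000

Modulo-2 division of 1100010000000 by 1011:
  pos 0: 1100 XOR 1011 = 0111
  pos 1: 1110 XOR 1011 = 0101
  pos 2: 1011 XOR 1011 = 0000
Remainder = 000 (zero — the frame passes the CRC check).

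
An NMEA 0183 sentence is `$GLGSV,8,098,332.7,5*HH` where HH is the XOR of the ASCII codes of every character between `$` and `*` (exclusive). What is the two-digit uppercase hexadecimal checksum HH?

5E

XOR the ASCII codes of the payload characters:
  'G' = 0x47 → acc = 0x47
  'L' = 0x4C → acc = 0x0B
  'G' = 0x47 → acc = 0x4C
  'S' = 0x53 → acc = 0x1F
  'V' = 0x56 → acc = 0x49
  ',' = 0x2C → acc = 0x65
  '8' = 0x38 → acc = 0x5D
  ',' = 0x2C → acc = 0x71
  '0' = 0x30 → acc = 0x41
  '9' = 0x39 → acc = 0x78
  '8' = 0x38 → acc = 0x40
  ',' = 0x2C → acc = 0x6C
  '3' = 0x33 → acc = 0x5F
  '3' = 0x33 → acc = 0x6C
  '2' = 0x32 → acc = 0x5E
  '.' = 0x2E → acc = 0x70
  '7' = 0x37 → acc = 0x47
  ',' = 0x2C → acc = 0x6B
  '5' = 0x35 → acc = 0x5E
Checksum = 0x5E.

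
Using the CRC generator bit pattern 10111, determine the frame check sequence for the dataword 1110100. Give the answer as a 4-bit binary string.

0101

Append 4 zeros: 11101000000. Divide by 10111 (XOR where the leading bit is 1):
  pos 0: 11101 XOR 10111 = 01010
  pos 1: 10100 XOR 10111 = 00011
  pos 4: 11000 XOR 10111 = 01111
  pos 5: 11110 XOR 10111 = 01001
  pos 6: 10010 XOR 10111 = 00101
Remainder (last 4 bits) = 0101. This is the CRC / FCS.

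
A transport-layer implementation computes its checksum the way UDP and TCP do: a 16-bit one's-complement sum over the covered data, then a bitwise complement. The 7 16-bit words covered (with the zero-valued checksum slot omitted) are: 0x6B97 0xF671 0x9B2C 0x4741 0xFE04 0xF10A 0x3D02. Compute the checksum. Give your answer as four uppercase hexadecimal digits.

One's-complement addition (fold any carry out of bit 15 back into bit 0):
  0x6B97 + 0xF671 = 0x16208 → wrap carry → 0x6209
  0x6209 + 0x9B2C = 0x0FD35
  0xFD35 + 0x4741 = 0x14476 → wrap carry → 0x4477
  0x4477 + 0xFE04 = 0x1427B → wrap carry → 0x427C
  0x427C + 0xF10A = 0x13386 → wrap carry → 0x3387
  0x3387 + 0x3D02 = 0x07089
One's-complement sum = 0x7089.
Checksum = ~0x7089 & 0xFFFF = 0x8F76.

8F76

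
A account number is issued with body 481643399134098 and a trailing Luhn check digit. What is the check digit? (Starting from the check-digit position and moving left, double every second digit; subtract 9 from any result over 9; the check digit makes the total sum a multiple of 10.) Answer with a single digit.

4

Partial digits right→left: 8 9 0 4 3 1 9 9 3 3 4 6 1 8 4
Double every second digit counting from the check-digit position (so the 1st, 3rd, 5th, ... of the partial from the right).
  doubled (with −9 where >9): 7 0 6 9 6 8 2 8 → sum 46
  kept as-is: 9 4 1 9 3 6 8 → sum 40
Total = 46 + 40 = 86.
Check digit = (10 − (86 mod 10)) mod 10 = 4.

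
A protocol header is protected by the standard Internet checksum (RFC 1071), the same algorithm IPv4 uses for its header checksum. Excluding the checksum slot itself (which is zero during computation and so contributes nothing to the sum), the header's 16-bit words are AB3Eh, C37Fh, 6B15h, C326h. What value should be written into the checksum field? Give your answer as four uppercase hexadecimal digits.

One's-complement addition (fold any carry out of bit 15 back into bit 0):
  0xAB3E + 0xC37F = 0x16EBD → wrap carry → 0x6EBE
  0x6EBE + 0x6B15 = 0x0D9D3
  0xD9D3 + 0xC326 = 0x19CF9 → wrap carry → 0x9CFA
One's-complement sum = 0x9CFA.
Checksum = ~0x9CFA & 0xFFFF = 0x6305.

6305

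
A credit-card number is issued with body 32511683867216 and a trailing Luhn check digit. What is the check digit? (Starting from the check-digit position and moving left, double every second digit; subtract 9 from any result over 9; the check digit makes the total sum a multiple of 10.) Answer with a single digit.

2

Partial digits right→left: 6 1 2 7 6 8 3 8 6 1 1 5 2 3
Double every second digit counting from the check-digit position (so the 1st, 3rd, 5th, ... of the partial from the right).
  doubled (with −9 where >9): 3 4 3 6 3 2 4 → sum 25
  kept as-is: 1 7 8 8 1 5 3 → sum 33
Total = 25 + 33 = 58.
Check digit = (10 − (58 mod 10)) mod 10 = 2.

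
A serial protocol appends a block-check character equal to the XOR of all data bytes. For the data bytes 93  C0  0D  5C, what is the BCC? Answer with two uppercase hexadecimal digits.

XOR the bytes together:
  start with 0x93
  0x93 ⊕ 0xC0 = 0x53
  0x53 ⊕ 0x0D = 0x5E
  0x5E ⊕ 0x5C = 0x02

02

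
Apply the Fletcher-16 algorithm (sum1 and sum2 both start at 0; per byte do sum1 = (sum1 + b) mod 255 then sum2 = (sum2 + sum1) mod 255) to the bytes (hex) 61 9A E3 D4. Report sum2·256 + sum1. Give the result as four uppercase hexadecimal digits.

Running sums (mod 255):
  after byte 0 (61): sum1=97, sum2=97
  after byte 1 (9A): sum1=251, sum2=93
  after byte 2 (E3): sum1=223, sum2=61
  after byte 3 (D4): sum1=180, sum2=241
Checksum = sum2·256 + sum1 = 241·256 + 180 = 61876 = 0xF1B4.

F1B4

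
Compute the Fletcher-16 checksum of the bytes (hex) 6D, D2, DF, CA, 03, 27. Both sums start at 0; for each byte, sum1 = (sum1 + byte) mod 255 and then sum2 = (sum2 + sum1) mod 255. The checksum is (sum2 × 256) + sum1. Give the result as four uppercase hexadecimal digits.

Running sums (mod 255):
  after byte 0 (6D): sum1=109, sum2=109
  after byte 1 (D2): sum1=64, sum2=173
  after byte 2 (DF): sum1=32, sum2=205
  after byte 3 (CA): sum1=234, sum2=184
  after byte 4 (03): sum1=237, sum2=166
  after byte 5 (27): sum1=21, sum2=187
Checksum = sum2·256 + sum1 = 187·256 + 21 = 47893 = 0xBB15.

BB15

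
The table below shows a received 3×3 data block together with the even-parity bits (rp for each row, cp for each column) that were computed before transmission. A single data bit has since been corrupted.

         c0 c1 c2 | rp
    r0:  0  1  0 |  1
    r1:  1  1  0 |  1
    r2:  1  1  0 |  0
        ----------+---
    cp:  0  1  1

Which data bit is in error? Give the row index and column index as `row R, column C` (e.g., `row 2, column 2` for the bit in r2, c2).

Recompute each row's even parity and compare to rp:
  r0: data parity 1, sent rp 1 → ok
  r1: data parity 0, sent rp 1 → mismatch
  r2: data parity 0, sent rp 0 → ok
Recompute each column's even parity and compare to cp:
  c0: data parity 0, sent cp 0 → ok
  c1: data parity 1, sent cp 1 → ok
  c2: data parity 0, sent cp 1 → mismatch
Exactly one row (r1) and one column (c2) fail → the flipped bit is at their intersection.

row 1, column 2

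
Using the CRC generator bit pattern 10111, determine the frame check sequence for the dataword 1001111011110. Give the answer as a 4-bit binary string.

Append 4 zeros: 10011110111100000. Divide by 10111 (XOR where the leading bit is 1):
  pos 0: 10011 XOR 10111 = 00100
  pos 2: 10011 XOR 10111 = 00100
  pos 4: 10001 XOR 10111 = 00110
  pos 6: 11011 XOR 10111 = 01100
  pos 7: 11001 XOR 10111 = 01110
  pos 8: 11100 XOR 10111 = 01011
  pos 9: 10110 XOR 10111 = 00001
Remainder (last 4 bits) = 1000. This is the CRC / FCS.

1000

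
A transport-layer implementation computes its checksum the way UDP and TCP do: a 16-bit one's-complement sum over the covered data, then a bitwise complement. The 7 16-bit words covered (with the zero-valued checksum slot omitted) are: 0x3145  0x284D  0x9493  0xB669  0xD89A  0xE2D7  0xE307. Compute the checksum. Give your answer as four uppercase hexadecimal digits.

One's-complement addition (fold any carry out of bit 15 back into bit 0):
  0x3145 + 0x284D = 0x05992
  0x5992 + 0x9493 = 0x0EE25
  0xEE25 + 0xB669 = 0x1A48E → wrap carry → 0xA48F
  0xA48F + 0xD89A = 0x17D29 → wrap carry → 0x7D2A
  0x7D2A + 0xE2D7 = 0x16001 → wrap carry → 0x6002
  0x6002 + 0xE307 = 0x14309 → wrap carry → 0x430A
One's-complement sum = 0x430A.
Checksum = ~0x430A & 0xFFFF = 0xBCF5.

BCF5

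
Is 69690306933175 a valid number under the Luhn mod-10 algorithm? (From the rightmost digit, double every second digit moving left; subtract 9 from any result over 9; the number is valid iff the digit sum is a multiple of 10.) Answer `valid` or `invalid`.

invalid

From the right, keep odd positions and double even positions (subtract 9 from any doubled value over 9):
  doubled (positions 2,4,...): 5 6 9 0 0 3 3 → sum 26
  kept (positions 1,3,...): 5 1 3 6 3 9 9 → sum 36
Total = 62.
62 mod 10 = 2, so the number is invalid.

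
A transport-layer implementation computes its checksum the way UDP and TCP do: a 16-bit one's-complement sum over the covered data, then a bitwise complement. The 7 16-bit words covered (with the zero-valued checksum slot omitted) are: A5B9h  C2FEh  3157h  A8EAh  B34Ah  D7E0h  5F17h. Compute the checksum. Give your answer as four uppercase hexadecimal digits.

D2C2

One's-complement addition (fold any carry out of bit 15 back into bit 0):
  0xA5B9 + 0xC2FE = 0x168B7 → wrap carry → 0x68B8
  0x68B8 + 0x3157 = 0x09A0F
  0x9A0F + 0xA8EA = 0x142F9 → wrap carry → 0x42FA
  0x42FA + 0xB34A = 0x0F644
  0xF644 + 0xD7E0 = 0x1CE24 → wrap carry → 0xCE25
  0xCE25 + 0x5F17 = 0x12D3C → wrap carry → 0x2D3D
One's-complement sum = 0x2D3D.
Checksum = ~0x2D3D & 0xFFFF = 0xD2C2.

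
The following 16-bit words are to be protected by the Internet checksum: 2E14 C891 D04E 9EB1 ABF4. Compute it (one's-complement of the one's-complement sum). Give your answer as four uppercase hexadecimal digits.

One's-complement addition (fold any carry out of bit 15 back into bit 0):
  0x2E14 + 0xC891 = 0x0F6A5
  0xF6A5 + 0xD04E = 0x1C6F3 → wrap carry → 0xC6F4
  0xC6F4 + 0x9EB1 = 0x165A5 → wrap carry → 0x65A6
  0x65A6 + 0xABF4 = 0x1119A → wrap carry → 0x119B
One's-complement sum = 0x119B.
Checksum = ~0x119B & 0xFFFF = 0xEE64.

EE64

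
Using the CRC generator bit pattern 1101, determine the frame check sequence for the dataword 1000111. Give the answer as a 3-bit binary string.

101

Append 3 zeros: 1000111000. Divide by 1101 (XOR where the leading bit is 1):
  pos 0: 1000 XOR 1101 = 0101
  pos 1: 1011 XOR 1101 = 0110
  pos 2: 1101 XOR 1101 = 0000
  pos 6: 1000 XOR 1101 = 0101
Remainder (last 3 bits) = 101. This is the CRC / FCS.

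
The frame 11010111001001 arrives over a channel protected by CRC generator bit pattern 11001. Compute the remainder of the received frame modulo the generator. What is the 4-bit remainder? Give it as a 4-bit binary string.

0000

Modulo-2 division of 11010111001001 by 11001:
  pos 0: 11010 XOR 11001 = 00011
  pos 3: 11111 XOR 11001 = 00110
  pos 5: 11000 XOR 11001 = 00001
  pos 9: 11001 XOR 11001 = 00000
Remainder = 0000 (zero — the frame passes the CRC check).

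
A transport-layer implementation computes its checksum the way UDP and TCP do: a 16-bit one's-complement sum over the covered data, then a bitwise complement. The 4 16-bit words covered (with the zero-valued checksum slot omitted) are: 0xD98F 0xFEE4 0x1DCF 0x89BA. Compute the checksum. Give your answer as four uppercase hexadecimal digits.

8001

One's-complement addition (fold any carry out of bit 15 back into bit 0):
  0xD98F + 0xFEE4 = 0x1D873 → wrap carry → 0xD874
  0xD874 + 0x1DCF = 0x0F643
  0xF643 + 0x89BA = 0x17FFD → wrap carry → 0x7FFE
One's-complement sum = 0x7FFE.
Checksum = ~0x7FFE & 0xFFFF = 0x8001.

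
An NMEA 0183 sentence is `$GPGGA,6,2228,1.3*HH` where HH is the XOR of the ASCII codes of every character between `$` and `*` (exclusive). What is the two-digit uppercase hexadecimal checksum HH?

XOR the ASCII codes of the payload characters:
  'G' = 0x47 → acc = 0x47
  'P' = 0x50 → acc = 0x17
  'G' = 0x47 → acc = 0x50
  'G' = 0x47 → acc = 0x17
  'A' = 0x41 → acc = 0x56
  ',' = 0x2C → acc = 0x7A
  '6' = 0x36 → acc = 0x4C
  ',' = 0x2C → acc = 0x60
  '2' = 0x32 → acc = 0x52
  '2' = 0x32 → acc = 0x60
  '2' = 0x32 → acc = 0x52
  '8' = 0x38 → acc = 0x6A
  ',' = 0x2C → acc = 0x46
  '1' = 0x31 → acc = 0x77
  '.' = 0x2E → acc = 0x59
  '3' = 0x33 → acc = 0x6A
Checksum = 0x6A.

6A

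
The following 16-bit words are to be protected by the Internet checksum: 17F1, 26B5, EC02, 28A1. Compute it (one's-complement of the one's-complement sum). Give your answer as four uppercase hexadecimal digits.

One's-complement addition (fold any carry out of bit 15 back into bit 0):
  0x17F1 + 0x26B5 = 0x03EA6
  0x3EA6 + 0xEC02 = 0x12AA8 → wrap carry → 0x2AA9
  0x2AA9 + 0x28A1 = 0x0534A
One's-complement sum = 0x534A.
Checksum = ~0x534A & 0xFFFF = 0xACB5.

ACB5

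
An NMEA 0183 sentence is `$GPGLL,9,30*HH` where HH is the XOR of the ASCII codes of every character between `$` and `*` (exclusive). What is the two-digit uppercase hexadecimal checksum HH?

XOR the ASCII codes of the payload characters:
  'G' = 0x47 → acc = 0x47
  'P' = 0x50 → acc = 0x17
  'G' = 0x47 → acc = 0x50
  'L' = 0x4C → acc = 0x1C
  'L' = 0x4C → acc = 0x50
  ',' = 0x2C → acc = 0x7C
  '9' = 0x39 → acc = 0x45
  ',' = 0x2C → acc = 0x69
  '3' = 0x33 → acc = 0x5A
  '0' = 0x30 → acc = 0x6A
Checksum = 0x6A.

6A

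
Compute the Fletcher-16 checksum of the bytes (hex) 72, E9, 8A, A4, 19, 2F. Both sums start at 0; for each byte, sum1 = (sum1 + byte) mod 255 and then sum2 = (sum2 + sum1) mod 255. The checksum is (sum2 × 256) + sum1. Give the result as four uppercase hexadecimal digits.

Running sums (mod 255):
  after byte 0 (72): sum1=114, sum2=114
  after byte 1 (E9): sum1=92, sum2=206
  after byte 2 (8A): sum1=230, sum2=181
  after byte 3 (A4): sum1=139, sum2=65
  after byte 4 (19): sum1=164, sum2=229
  after byte 5 (2F): sum1=211, sum2=185
Checksum = sum2·256 + sum1 = 185·256 + 211 = 47571 = 0xB9D3.

B9D3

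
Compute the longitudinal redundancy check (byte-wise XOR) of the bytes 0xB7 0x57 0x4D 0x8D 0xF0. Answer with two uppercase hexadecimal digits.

D0

XOR the bytes together:
  start with 0xB7
  0xB7 ⊕ 0x57 = 0xE0
  0xE0 ⊕ 0x4D = 0xAD
  0xAD ⊕ 0x8D = 0x20
  0x20 ⊕ 0xF0 = 0xD0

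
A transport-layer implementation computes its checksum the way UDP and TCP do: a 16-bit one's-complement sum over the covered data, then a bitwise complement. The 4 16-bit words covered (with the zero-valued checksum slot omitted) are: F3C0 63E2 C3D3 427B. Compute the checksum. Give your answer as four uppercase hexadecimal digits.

A20D

One's-complement addition (fold any carry out of bit 15 back into bit 0):
  0xF3C0 + 0x63E2 = 0x157A2 → wrap carry → 0x57A3
  0x57A3 + 0xC3D3 = 0x11B76 → wrap carry → 0x1B77
  0x1B77 + 0x427B = 0x05DF2
One's-complement sum = 0x5DF2.
Checksum = ~0x5DF2 & 0xFFFF = 0xA20D.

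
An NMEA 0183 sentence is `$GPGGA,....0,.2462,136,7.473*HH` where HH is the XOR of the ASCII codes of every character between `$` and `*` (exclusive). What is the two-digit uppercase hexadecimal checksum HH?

57

XOR the ASCII codes of the payload characters:
  'G' = 0x47 → acc = 0x47
  'P' = 0x50 → acc = 0x17
  'G' = 0x47 → acc = 0x50
  'G' = 0x47 → acc = 0x17
  'A' = 0x41 → acc = 0x56
  ',' = 0x2C → acc = 0x7A
  '.' = 0x2E → acc = 0x54
  '.' = 0x2E → acc = 0x7A
  '.' = 0x2E → acc = 0x54
  '.' = 0x2E → acc = 0x7A
  '0' = 0x30 → acc = 0x4A
  ',' = 0x2C → acc = 0x66
  '.' = 0x2E → acc = 0x48
  '2' = 0x32 → acc = 0x7A
  '4' = 0x34 → acc = 0x4E
  '6' = 0x36 → acc = 0x78
  '2' = 0x32 → acc = 0x4A
  ',' = 0x2C → acc = 0x66
  '1' = 0x31 → acc = 0x57
  '3' = 0x33 → acc = 0x64
  '6' = 0x36 → acc = 0x52
  ',' = 0x2C → acc = 0x7E
  '7' = 0x37 → acc = 0x49
  '.' = 0x2E → acc = 0x67
  '4' = 0x34 → acc = 0x53
  '7' = 0x37 → acc = 0x64
  '3' = 0x33 → acc = 0x57
Checksum = 0x57.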